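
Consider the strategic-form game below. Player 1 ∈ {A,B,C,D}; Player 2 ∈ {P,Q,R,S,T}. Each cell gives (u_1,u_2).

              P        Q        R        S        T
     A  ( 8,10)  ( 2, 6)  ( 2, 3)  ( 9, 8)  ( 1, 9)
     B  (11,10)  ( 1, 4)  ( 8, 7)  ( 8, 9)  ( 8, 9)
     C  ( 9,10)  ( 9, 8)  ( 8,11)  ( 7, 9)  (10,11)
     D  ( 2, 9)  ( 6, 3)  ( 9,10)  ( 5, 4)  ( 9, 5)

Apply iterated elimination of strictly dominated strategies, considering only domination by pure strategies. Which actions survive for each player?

P2 drop Q (P beats it: A:10>6 B:10>4 C:10>8 D:9>3)
P2 drop S (P beats it: A:10>8 B:10>9 C:10>9 D:9>4)
P1 drop A (B beats it: P:11>8 R:8>2 T:8>1)
P1→{B,C,D} P2→{P,R,T}

Survivors P1:{B,C,D} P2:{P,R,T}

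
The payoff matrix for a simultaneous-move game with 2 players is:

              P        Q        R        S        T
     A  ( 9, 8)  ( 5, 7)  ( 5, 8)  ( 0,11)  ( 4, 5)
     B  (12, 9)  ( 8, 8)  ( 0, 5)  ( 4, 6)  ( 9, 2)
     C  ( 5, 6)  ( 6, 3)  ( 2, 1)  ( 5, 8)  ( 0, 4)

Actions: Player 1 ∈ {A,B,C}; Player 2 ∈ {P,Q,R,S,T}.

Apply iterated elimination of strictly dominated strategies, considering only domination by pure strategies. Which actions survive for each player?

P2 drop Q (P beats it: A:8>7 B:9>8 C:6>3)
P2 drop R (S beats it: A:11>8 B:6>5 C:8>1)
P1 drop A (B beats it: P:12>9 S:4>0 T:9>4)
P2 drop T (P beats it: B:9>2 C:6>4)
P1→{B,C} P2→{P,S}

IESDS → P1:{B,C} P2:{P,S}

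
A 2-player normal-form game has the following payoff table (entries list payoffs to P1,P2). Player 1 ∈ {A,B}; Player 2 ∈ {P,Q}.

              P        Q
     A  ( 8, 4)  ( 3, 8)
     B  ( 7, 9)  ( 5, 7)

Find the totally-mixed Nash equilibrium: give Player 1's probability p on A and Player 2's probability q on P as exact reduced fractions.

p=1/3, q=2/3

P1 indiff ⇒ q·8+(1-q)·3 = q·7+(1-q)·5 ⇒ q(1) = (1-q)(2) ⇒ q = 2/3
P2 indiff ⇒ p·4+(1-p)·9 = p·8+(1-p)·7 ⇒ p(-4) = (1-p)(-2) ⇒ p = 1/3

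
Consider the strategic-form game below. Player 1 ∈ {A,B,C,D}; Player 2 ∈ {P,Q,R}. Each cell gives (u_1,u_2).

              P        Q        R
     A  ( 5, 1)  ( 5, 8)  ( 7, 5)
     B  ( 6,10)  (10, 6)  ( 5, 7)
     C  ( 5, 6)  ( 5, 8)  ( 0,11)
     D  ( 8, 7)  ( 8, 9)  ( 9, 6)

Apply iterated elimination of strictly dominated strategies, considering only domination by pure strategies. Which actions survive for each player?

Survivors P1:{B,D} P2:{P,Q}

P1 drop A (D beats it: P:8>5 Q:8>5 R:9>7)
P1 drop C (B beats it: P:6>5 Q:10>5 R:5>0)
P2 drop R (P beats it: B:10>7 D:7>6)
P1→{B,D} P2→{P,Q}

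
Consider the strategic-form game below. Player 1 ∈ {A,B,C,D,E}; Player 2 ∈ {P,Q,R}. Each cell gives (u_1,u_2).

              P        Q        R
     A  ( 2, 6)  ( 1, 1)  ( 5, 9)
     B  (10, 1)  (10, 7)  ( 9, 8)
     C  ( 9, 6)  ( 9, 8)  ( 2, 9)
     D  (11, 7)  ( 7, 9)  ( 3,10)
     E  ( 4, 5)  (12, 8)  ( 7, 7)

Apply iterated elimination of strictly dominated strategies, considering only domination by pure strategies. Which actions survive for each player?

P1 drop A (B beats it: P:10>2 Q:10>1 R:9>5)
P1 drop C (B beats it: P:10>9 Q:10>9 R:9>2)
P2 drop P (Q beats it: B:7>1 D:9>7 E:8>5)
P1 drop D (B beats it: Q:10>7 R:9>3)
P1→{B,E} P2→{Q,R}

Survivors P1:{B,E} P2:{Q,R}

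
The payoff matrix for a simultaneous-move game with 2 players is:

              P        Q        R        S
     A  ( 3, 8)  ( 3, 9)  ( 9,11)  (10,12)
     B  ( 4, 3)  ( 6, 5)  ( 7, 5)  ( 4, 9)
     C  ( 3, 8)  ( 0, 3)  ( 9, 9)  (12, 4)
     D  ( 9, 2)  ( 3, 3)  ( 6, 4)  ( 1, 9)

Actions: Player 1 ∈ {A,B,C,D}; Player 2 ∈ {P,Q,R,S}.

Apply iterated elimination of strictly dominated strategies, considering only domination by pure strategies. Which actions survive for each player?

P2 drop P (R beats it: A:11>8 B:5>3 C:9>8 D:4>2)
P1 drop D (B beats it: Q:6>3 R:7>6 S:4>1)
P2 drop Q (S beats it: A:12>9 B:9>5 C:4>3)
P1 drop B (A beats it: R:9>7 S:10>4)
P1→{A,C} P2→{R,S}

Remaining: P1:{A,C} P2:{R,S}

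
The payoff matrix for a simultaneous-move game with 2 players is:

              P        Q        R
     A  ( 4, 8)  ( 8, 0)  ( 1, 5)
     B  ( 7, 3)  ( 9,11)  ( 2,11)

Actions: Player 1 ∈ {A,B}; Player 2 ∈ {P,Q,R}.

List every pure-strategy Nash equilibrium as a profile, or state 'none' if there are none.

(A,P): not NE [P1→B gives 7>4]
(A,Q): not NE [P1→B gives 9>8; P2→P gives 8>0]
(A,R): not NE [P1→B gives 2>1; P2→P gives 8>5]
(B,P): not NE [P2→R gives 11>3]
(B,Q): NE
(B,R): NE

NE set: (B,Q), (B,R)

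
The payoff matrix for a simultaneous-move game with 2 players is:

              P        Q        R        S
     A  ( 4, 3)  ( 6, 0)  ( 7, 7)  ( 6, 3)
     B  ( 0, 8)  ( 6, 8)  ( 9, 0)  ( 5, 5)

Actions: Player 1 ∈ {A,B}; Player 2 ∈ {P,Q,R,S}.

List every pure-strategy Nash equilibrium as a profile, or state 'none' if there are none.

PSNE = {(B,Q)}

(A,P): not NE [P2→R gives 7>3]
(A,Q): not NE [P2→R gives 7>0]
(A,R): not NE [P1→B gives 9>7]
(A,S): not NE [P2→R gives 7>3]
(B,P): not NE [P1→A gives 4>0]
(B,Q): NE
(B,R): not NE [P2→Q gives 8>0]
(B,S): not NE [P1→A gives 6>5; P2→Q gives 8>5]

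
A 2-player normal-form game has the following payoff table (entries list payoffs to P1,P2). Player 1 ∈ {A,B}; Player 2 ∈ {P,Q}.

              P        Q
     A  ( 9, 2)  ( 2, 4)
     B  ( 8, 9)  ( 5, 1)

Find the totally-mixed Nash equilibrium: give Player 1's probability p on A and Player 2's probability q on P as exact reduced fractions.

P1 indiff ⇒ q·9+(1-q)·2 = q·8+(1-q)·5 ⇒ q(1) = (1-q)(3) ⇒ q = 3/4
P2 indiff ⇒ p·2+(1-p)·9 = p·4+(1-p)·1 ⇒ p(-2) = (1-p)(-8) ⇒ p = 4/5

p=4/5, q=3/4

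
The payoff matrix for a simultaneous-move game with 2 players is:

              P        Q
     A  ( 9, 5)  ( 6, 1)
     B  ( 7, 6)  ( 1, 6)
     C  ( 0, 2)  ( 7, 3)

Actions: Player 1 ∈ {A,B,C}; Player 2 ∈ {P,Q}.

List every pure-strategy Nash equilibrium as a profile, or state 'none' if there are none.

PSNE = {(A,P), (C,Q)}

(A,P): NE
(A,Q): not NE [P1→C gives 7>6; P2→P gives 5>1]
(B,P): not NE [P1→A gives 9>7]
(B,Q): not NE [P1→C gives 7>1]
(C,P): not NE [P1→A gives 9>0; P2→Q gives 3>2]
(C,Q): NE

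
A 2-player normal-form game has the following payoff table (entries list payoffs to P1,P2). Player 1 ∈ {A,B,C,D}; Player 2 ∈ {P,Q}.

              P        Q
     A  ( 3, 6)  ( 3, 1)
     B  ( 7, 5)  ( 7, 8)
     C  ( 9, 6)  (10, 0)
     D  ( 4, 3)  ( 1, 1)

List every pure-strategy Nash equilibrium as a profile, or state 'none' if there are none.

NE set: (C,P)

(A,P): not NE [P1→C gives 9>3]
(A,Q): not NE [P1→C gives 10>3; P2→P gives 6>1]
(B,P): not NE [P1→C gives 9>7; P2→Q gives 8>5]
(B,Q): not NE [P1→C gives 10>7]
(C,P): NE
(C,Q): not NE [P2→P gives 6>0]
(D,P): not NE [P1→C gives 9>4]
(D,Q): not NE [P1→C gives 10>1; P2→P gives 3>1]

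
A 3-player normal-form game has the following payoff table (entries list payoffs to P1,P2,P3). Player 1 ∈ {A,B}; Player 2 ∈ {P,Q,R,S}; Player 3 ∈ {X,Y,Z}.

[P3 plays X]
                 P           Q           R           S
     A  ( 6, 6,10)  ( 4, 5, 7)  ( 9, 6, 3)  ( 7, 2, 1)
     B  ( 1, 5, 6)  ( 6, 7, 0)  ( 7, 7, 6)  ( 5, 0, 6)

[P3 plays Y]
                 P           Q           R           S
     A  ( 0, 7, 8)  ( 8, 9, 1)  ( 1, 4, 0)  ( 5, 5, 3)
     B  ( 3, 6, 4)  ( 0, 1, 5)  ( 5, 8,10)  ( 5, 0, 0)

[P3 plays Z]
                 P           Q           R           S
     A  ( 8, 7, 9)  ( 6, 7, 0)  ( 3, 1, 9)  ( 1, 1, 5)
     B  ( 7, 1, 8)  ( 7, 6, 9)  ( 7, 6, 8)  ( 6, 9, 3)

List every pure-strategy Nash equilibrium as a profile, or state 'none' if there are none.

PSNE = {(A,P,X), (B,R,Y)}

(A,P,X): NE
(A,P,Y): not NE [P1→B gives 3>0; P2→Q gives 9>7; P3→X gives 10>8]
(A,P,Z): not NE [P3→X gives 10>9]
(A,Q,X): not NE [P1→B gives 6>4; P2→R gives 6>5]
(A,Q,Y): not NE [P3→X gives 7>1]
(A,Q,Z): not NE [P1→B gives 7>6; P3→X gives 7>0]
(A,R,X): not NE [P3→Z gives 9>3]
(A,R,Y): not NE [P1→B gives 5>1; P2→Q gives 9>4; P3→Z gives 9>0]
(A,R,Z): not NE [P1→B gives 7>3; P2→Q gives 7>1]
(A,S,X): not NE [P2→R gives 6>2; P3→Z gives 5>1]
(A,S,Y): not NE [P2→Q gives 9>5; P3→Z gives 5>3]
(A,S,Z): not NE [P1→B gives 6>1; P2→Q gives 7>1]
(B,P,X): not NE [P1→A gives 6>1; P2→R gives 7>5; P3→Z gives 8>6]
(B,P,Y): not NE [P2→R gives 8>6; P3→Z gives 8>4]
(B,P,Z): not NE [P1→A gives 8>7; P2→S gives 9>1]
(B,Q,X): not NE [P3→Z gives 9>0]
(B,Q,Y): not NE [P1→A gives 8>0; P2→R gives 8>1; P3→Z gives 9>5]
(B,Q,Z): not NE [P2→S gives 9>6]
(B,R,X): not NE [P1→A gives 9>7; P3→Y gives 10>6]
(B,R,Y): NE
(B,R,Z): not NE [P2→S gives 9>6; P3→Y gives 10>8]
(B,S,X): not NE [P1→A gives 7>5; P2→R gives 7>0]
(B,S,Y): not NE [P2→R gives 8>0; P3→X gives 6>0]
(B,S,Z): not NE [P3→X gives 6>3]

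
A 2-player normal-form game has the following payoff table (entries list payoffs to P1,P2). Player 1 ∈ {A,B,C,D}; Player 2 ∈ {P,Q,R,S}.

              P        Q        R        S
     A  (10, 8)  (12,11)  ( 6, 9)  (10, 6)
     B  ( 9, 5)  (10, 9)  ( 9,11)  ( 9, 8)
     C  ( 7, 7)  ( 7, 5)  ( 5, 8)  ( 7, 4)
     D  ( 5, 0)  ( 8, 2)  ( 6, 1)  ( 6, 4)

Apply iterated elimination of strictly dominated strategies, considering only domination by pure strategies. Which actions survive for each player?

P1 drop C (A beats it: P:10>7 Q:12>7 R:6>5 S:10>7)
P1 drop D (B beats it: P:9>5 Q:10>8 R:9>6 S:9>6)
P2 drop P (Q beats it: A:11>8 B:9>5)
P2 drop S (Q beats it: A:11>6 B:9>8)
P1→{A,B} P2→{Q,R}

Remaining: P1:{A,B} P2:{Q,R}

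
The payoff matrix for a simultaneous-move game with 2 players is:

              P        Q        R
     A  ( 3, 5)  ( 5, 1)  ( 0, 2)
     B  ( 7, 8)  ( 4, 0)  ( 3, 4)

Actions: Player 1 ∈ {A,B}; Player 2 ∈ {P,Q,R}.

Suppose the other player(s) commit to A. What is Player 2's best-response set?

u_2(P vs A) = 5
u_2(Q vs A) = 1
u_2(R vs A) = 2
max payoff 5 at {P}

P2 best: {P}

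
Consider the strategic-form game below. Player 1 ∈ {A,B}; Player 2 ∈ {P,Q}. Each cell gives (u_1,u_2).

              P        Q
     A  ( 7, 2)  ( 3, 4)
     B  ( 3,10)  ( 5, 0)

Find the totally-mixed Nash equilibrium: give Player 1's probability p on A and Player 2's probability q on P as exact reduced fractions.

(p,q) = (5/6, 1/3)

P1 indiff ⇒ q·7+(1-q)·3 = q·3+(1-q)·5 ⇒ q(4) = (1-q)(2) ⇒ q = 1/3
P2 indiff ⇒ p·2+(1-p)·10 = p·4+(1-p)·0 ⇒ p(-2) = (1-p)(-10) ⇒ p = 5/6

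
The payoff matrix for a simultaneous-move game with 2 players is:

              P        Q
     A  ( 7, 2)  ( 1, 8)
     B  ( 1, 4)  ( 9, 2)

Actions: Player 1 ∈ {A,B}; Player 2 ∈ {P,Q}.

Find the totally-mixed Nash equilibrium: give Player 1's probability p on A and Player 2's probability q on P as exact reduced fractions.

(p,q) = (1/4, 4/7)

P1 indiff ⇒ q·7+(1-q)·1 = q·1+(1-q)·9 ⇒ q(6) = (1-q)(8) ⇒ q = 4/7
P2 indiff ⇒ p·2+(1-p)·4 = p·8+(1-p)·2 ⇒ p(-6) = (1-p)(-2) ⇒ p = 1/4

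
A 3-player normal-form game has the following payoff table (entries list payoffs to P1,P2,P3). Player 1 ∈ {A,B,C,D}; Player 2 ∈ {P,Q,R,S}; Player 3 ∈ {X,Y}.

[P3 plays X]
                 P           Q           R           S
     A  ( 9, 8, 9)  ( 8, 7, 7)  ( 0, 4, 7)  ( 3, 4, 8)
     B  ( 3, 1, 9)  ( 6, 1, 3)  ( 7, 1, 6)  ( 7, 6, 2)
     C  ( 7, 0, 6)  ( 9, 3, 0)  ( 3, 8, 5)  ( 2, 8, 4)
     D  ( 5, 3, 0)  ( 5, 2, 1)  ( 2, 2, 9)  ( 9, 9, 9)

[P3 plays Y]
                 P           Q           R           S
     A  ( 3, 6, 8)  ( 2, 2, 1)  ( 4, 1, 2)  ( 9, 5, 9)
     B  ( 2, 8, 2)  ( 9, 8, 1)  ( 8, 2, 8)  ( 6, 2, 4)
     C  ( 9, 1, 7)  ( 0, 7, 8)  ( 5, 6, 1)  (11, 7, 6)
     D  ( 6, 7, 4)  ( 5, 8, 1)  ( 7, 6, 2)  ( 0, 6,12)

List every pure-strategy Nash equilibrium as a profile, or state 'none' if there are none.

NE set: (A,P,X), (C,S,Y)

(A,P,X): NE
(A,P,Y): not NE [P1→C gives 9>3; P3→X gives 9>8]
(A,Q,X): not NE [P1→C gives 9>8; P2→P gives 8>7]
(A,Q,Y): not NE [P1→B gives 9>2; P2→P gives 6>2; P3→X gives 7>1]
(A,R,X): not NE [P1→B gives 7>0; P2→P gives 8>4]
(A,R,Y): not NE [P1→B gives 8>4; P2→P gives 6>1; P3→X gives 7>2]
(A,S,X): not NE [P1→D gives 9>3; P2→P gives 8>4; P3→Y gives 9>8]
(A,S,Y): not NE [P1→C gives 11>9; P2→P gives 6>5]
(B,P,X): not NE [P1→A gives 9>3; P2→S gives 6>1]
(B,P,Y): not NE [P1→C gives 9>2; P3→X gives 9>2]
(B,Q,X): not NE [P1→C gives 9>6; P2→S gives 6>1]
(B,Q,Y): not NE [P3→X gives 3>1]
(B,R,X): not NE [P2→S gives 6>1; P3→Y gives 8>6]
(B,R,Y): not NE [P2→Q gives 8>2]
(B,S,X): not NE [P1→D gives 9>7; P3→Y gives 4>2]
(B,S,Y): not NE [P1→C gives 11>6; P2→Q gives 8>2]
(C,P,X): not NE [P1→A gives 9>7; P2→S gives 8>0; P3→Y gives 7>6]
(C,P,Y): not NE [P2→S gives 7>1]
(C,Q,X): not NE [P2→S gives 8>3; P3→Y gives 8>0]
(C,Q,Y): not NE [P1→B gives 9>0]
(C,R,X): not NE [P1→B gives 7>3]
(C,R,Y): not NE [P1→B gives 8>5; P2→S gives 7>6; P3→X gives 5>1]
(C,S,X): not NE [P1→D gives 9>2; P3→Y gives 6>4]
(C,S,Y): NE
(D,P,X): not NE [P1→A gives 9>5; P2→S gives 9>3; P3→Y gives 4>0]
(D,P,Y): not NE [P1→C gives 9>6; P2→Q gives 8>7]
(D,Q,X): not NE [P1→C gives 9>5; P2→S gives 9>2]
(D,Q,Y): not NE [P1→B gives 9>5]
(D,R,X): not NE [P1→B gives 7>2; P2→S gives 9>2]
(D,R,Y): not NE [P1→B gives 8>7; P2→Q gives 8>6; P3→X gives 9>2]
(D,S,X): not NE [P3→Y gives 12>9]
(D,S,Y): not NE [P1→C gives 11>0; P2→Q gives 8>6]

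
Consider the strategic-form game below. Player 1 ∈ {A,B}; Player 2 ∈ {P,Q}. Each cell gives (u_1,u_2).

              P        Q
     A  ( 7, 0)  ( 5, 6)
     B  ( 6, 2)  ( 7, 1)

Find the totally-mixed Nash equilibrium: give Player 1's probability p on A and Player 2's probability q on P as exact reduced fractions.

p=1/7, q=2/3

P1 indiff ⇒ q·7+(1-q)·5 = q·6+(1-q)·7 ⇒ q(1) = (1-q)(2) ⇒ q = 2/3
P2 indiff ⇒ p·0+(1-p)·2 = p·6+(1-p)·1 ⇒ p(-6) = (1-p)(-1) ⇒ p = 1/7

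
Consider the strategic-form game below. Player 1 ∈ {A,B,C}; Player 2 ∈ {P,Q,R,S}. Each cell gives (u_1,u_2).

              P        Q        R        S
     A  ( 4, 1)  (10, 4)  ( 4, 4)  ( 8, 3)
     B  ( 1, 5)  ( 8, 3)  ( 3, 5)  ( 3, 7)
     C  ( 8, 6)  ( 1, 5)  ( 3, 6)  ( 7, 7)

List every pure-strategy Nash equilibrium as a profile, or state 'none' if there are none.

PSNE = {(A,Q), (A,R)}

(A,P): not NE [P1→C gives 8>4; P2→R gives 4>1]
(A,Q): NE
(A,R): NE
(A,S): not NE [P2→R gives 4>3]
(B,P): not NE [P1→C gives 8>1; P2→S gives 7>5]
(B,Q): not NE [P1→A gives 10>8; P2→S gives 7>3]
(B,R): not NE [P1→A gives 4>3; P2→S gives 7>5]
(B,S): not NE [P1→A gives 8>3]
(C,P): not NE [P2→S gives 7>6]
(C,Q): not NE [P1→A gives 10>1; P2→S gives 7>5]
(C,R): not NE [P1→A gives 4>3; P2→S gives 7>6]
(C,S): not NE [P1→A gives 8>7]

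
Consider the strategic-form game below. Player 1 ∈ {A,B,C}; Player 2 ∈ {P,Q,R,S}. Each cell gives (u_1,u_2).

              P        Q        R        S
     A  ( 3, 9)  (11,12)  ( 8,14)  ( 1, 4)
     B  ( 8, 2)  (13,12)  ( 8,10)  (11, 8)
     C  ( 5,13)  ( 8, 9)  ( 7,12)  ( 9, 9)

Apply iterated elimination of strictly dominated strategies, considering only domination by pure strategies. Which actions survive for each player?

IESDS → P1:{A,B} P2:{Q,R}

P1 drop C (B beats it: P:8>5 Q:13>8 R:8>7 S:11>9)
P2 drop P (Q beats it: A:12>9 B:12>2)
P2 drop S (Q beats it: A:12>4 B:12>8)
P1→{A,B} P2→{Q,R}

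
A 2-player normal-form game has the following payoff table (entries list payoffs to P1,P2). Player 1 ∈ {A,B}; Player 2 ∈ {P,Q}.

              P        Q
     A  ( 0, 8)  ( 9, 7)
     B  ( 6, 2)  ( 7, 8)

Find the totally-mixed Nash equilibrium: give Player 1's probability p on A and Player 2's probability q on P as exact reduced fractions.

P1 indiff ⇒ q·0+(1-q)·9 = q·6+(1-q)·7 ⇒ q(-6) = (1-q)(-2) ⇒ q = 1/4
P2 indiff ⇒ p·8+(1-p)·2 = p·7+(1-p)·8 ⇒ p(1) = (1-p)(6) ⇒ p = 6/7

p=6/7, q=1/4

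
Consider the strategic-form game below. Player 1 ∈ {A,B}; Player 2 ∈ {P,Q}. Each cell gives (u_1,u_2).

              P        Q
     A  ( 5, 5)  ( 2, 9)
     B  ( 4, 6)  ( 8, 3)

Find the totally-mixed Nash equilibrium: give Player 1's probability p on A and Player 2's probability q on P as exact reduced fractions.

P1 indiff ⇒ q·5+(1-q)·2 = q·4+(1-q)·8 ⇒ q(1) = (1-q)(6) ⇒ q = 6/7
P2 indiff ⇒ p·5+(1-p)·6 = p·9+(1-p)·3 ⇒ p(-4) = (1-p)(-3) ⇒ p = 3/7

P1 mixes 3/7 on A; P2 mixes 6/7 on P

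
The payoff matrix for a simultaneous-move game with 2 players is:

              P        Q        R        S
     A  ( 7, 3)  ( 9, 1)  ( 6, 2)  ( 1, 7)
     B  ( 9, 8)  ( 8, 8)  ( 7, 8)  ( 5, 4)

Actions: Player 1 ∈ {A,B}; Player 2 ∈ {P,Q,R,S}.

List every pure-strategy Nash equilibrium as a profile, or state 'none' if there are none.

Nash profiles: (B,P), (B,R)

(A,P): not NE [P1→B gives 9>7; P2→S gives 7>3]
(A,Q): not NE [P2→S gives 7>1]
(A,R): not NE [P1→B gives 7>6; P2→S gives 7>2]
(A,S): not NE [P1→B gives 5>1]
(B,P): NE
(B,Q): not NE [P1→A gives 9>8]
(B,R): NE
(B,S): not NE [P2→R gives 8>4]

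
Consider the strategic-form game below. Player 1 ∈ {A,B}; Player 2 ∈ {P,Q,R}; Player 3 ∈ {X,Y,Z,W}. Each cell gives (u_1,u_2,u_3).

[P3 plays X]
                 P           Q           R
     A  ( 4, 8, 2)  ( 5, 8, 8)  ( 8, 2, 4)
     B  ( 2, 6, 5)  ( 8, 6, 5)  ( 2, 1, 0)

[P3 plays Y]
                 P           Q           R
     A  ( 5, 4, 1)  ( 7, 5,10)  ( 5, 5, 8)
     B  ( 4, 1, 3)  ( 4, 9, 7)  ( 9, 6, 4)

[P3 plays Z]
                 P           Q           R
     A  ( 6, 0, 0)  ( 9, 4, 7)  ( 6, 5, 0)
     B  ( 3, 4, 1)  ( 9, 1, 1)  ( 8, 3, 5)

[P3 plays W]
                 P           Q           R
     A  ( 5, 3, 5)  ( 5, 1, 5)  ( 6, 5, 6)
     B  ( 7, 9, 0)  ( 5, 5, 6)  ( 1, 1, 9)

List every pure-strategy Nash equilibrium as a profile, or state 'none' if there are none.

(A,P,X): not NE [P3→W gives 5>2]
(A,P,Y): not NE [P2→R gives 5>4; P3→W gives 5>1]
(A,P,Z): not NE [P2→R gives 5>0; P3→W gives 5>0]
(A,P,W): not NE [P1→B gives 7>5; P2→R gives 5>3]
(A,Q,X): not NE [P1→B gives 8>5; P3→Y gives 10>8]
(A,Q,Y): NE
(A,Q,Z): not NE [P2→R gives 5>4; P3→Y gives 10>7]
(A,Q,W): not NE [P2→R gives 5>1; P3→Y gives 10>5]
(A,R,X): not NE [P2→Q gives 8>2; P3→Y gives 8>4]
(A,R,Y): not NE [P1→B gives 9>5]
(A,R,Z): not NE [P1→B gives 8>6; P3→Y gives 8>0]
(A,R,W): not NE [P3→Y gives 8>6]
(B,P,X): not NE [P1→A gives 4>2]
(B,P,Y): not NE [P1→A gives 5>4; P2→Q gives 9>1; P3→X gives 5>3]
(B,P,Z): not NE [P1→A gives 6>3; P3→X gives 5>1]
(B,P,W): not NE [P3→X gives 5>0]
(B,Q,X): not NE [P3→Y gives 7>5]
(B,Q,Y): not NE [P1→A gives 7>4]
(B,Q,Z): not NE [P2→P gives 4>1; P3→Y gives 7>1]
(B,Q,W): not NE [P2→P gives 9>5; P3→Y gives 7>6]
(B,R,X): not NE [P1→A gives 8>2; P2→Q gives 6>1; P3→W gives 9>0]
(B,R,Y): not NE [P2→Q gives 9>6; P3→W gives 9>4]
(B,R,Z): not NE [P2→P gives 4>3; P3→W gives 9>5]
(B,R,W): not NE [P1→A gives 6>1; P2→P gives 9>1]

PSNE = {(A,Q,Y)}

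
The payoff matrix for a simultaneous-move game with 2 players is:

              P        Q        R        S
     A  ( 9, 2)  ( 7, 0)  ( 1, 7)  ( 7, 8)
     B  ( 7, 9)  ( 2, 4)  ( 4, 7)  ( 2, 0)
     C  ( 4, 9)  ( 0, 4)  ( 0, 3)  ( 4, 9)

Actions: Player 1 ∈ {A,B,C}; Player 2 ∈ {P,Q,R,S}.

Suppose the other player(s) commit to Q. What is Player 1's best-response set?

u_1(A vs Q) = 7
u_1(B vs Q) = 2
u_1(C vs Q) = 0
max payoff 7 at {A}

argmax u_1 = {A}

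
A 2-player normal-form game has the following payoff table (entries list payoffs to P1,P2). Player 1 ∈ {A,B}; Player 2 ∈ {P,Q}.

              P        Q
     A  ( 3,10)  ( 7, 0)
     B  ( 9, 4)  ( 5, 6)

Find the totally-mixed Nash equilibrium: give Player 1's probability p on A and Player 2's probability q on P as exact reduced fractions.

P1 indiff ⇒ q·3+(1-q)·7 = q·9+(1-q)·5 ⇒ q(-6) = (1-q)(-2) ⇒ q = 1/4
P2 indiff ⇒ p·10+(1-p)·4 = p·0+(1-p)·6 ⇒ p(10) = (1-p)(2) ⇒ p = 1/6

p=1/6, q=1/4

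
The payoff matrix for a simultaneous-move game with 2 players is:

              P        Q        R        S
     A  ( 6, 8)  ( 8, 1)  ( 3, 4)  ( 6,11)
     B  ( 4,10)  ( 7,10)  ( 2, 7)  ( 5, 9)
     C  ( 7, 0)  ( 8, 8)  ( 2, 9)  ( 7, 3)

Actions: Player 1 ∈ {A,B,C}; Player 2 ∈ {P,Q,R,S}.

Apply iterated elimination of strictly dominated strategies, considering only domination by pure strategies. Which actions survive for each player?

P1 drop B (A beats it: P:6>4 Q:8>7 R:3>2 S:6>5)
P2 drop P (S beats it: A:11>8 C:3>0)
P2 drop Q (R beats it: A:4>1 C:9>8)
P1→{A,C} P2→{R,S}

IESDS → P1:{A,C} P2:{R,S}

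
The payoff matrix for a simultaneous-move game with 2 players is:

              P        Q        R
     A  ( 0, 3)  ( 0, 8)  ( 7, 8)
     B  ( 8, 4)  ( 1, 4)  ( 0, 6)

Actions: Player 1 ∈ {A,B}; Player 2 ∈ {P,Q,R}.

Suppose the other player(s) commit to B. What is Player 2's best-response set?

u_2(P vs B) = 4
u_2(Q vs B) = 4
u_2(R vs B) = 6
max payoff 6 at {R}

BR_2 = {R}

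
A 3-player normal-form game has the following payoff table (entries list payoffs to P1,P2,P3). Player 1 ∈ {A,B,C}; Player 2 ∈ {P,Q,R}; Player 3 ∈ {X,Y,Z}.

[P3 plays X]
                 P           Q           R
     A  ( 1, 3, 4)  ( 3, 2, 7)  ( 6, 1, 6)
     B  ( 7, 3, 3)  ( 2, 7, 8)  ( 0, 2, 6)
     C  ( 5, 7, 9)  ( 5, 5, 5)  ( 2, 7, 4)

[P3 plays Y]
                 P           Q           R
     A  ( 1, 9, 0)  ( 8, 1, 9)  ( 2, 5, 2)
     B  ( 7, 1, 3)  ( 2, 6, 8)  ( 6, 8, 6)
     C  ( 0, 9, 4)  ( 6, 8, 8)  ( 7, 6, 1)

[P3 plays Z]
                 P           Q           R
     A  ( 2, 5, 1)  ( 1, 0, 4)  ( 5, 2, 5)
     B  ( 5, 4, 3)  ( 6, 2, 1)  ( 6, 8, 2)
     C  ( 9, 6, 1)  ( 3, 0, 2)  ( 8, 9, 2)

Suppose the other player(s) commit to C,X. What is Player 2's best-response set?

BR_2 = {P,R}

u_2(P vs C,X) = 7
u_2(Q vs C,X) = 5
u_2(R vs C,X) = 7
max payoff 7 at {P,R}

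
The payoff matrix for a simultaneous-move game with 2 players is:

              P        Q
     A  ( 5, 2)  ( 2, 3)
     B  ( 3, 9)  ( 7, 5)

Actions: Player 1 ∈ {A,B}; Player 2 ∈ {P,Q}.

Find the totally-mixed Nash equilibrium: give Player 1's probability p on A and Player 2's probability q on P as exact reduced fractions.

p=4/5, q=5/7

P1 indiff ⇒ q·5+(1-q)·2 = q·3+(1-q)·7 ⇒ q(2) = (1-q)(5) ⇒ q = 5/7
P2 indiff ⇒ p·2+(1-p)·9 = p·3+(1-p)·5 ⇒ p(-1) = (1-p)(-4) ⇒ p = 4/5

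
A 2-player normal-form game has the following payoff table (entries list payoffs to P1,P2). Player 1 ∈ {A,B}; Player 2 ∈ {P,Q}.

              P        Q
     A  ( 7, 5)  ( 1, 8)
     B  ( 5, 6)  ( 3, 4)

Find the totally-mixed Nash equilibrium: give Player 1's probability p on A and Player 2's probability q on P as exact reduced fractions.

P1 indiff ⇒ q·7+(1-q)·1 = q·5+(1-q)·3 ⇒ q(2) = (1-q)(2) ⇒ q = 1/2
P2 indiff ⇒ p·5+(1-p)·6 = p·8+(1-p)·4 ⇒ p(-3) = (1-p)(-2) ⇒ p = 2/5

P1 mixes 2/5 on A; P2 mixes 1/2 on P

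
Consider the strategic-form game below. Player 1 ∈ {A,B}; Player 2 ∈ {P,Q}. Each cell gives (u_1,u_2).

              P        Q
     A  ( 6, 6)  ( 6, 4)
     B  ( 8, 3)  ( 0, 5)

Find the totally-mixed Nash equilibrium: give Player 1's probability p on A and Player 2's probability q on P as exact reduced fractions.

(p,q) = (1/2, 3/4)

P1 indiff ⇒ q·6+(1-q)·6 = q·8+(1-q)·0 ⇒ q(-2) = (1-q)(-6) ⇒ q = 3/4
P2 indiff ⇒ p·6+(1-p)·3 = p·4+(1-p)·5 ⇒ p(2) = (1-p)(2) ⇒ p = 1/2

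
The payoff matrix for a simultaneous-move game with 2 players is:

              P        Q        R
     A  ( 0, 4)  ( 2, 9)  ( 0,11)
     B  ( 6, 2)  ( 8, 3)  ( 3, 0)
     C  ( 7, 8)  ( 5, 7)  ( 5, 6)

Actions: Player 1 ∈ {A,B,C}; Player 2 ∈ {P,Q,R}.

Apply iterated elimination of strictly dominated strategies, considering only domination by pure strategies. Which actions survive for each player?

Remaining: P1:{B,C} P2:{P,Q}

P1 drop A (B beats it: P:6>0 Q:8>2 R:3>0)
P2 drop R (P beats it: B:2>0 C:8>6)
P1→{B,C} P2→{P,Q}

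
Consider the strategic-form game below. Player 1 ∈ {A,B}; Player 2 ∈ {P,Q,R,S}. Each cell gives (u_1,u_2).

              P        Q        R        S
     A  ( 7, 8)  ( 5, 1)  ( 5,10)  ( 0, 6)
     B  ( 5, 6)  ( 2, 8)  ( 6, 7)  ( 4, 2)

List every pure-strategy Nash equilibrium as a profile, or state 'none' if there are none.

PSNE: ∅

(A,P): not NE [P2→R gives 10>8]
(A,Q): not NE [P2→R gives 10>1]
(A,R): not NE [P1→B gives 6>5]
(A,S): not NE [P1→B gives 4>0; P2→R gives 10>6]
(B,P): not NE [P1→A gives 7>5; P2→Q gives 8>6]
(B,Q): not NE [P1→A gives 5>2]
(B,R): not NE [P2→Q gives 8>7]
(B,S): not NE [P2→Q gives 8>2]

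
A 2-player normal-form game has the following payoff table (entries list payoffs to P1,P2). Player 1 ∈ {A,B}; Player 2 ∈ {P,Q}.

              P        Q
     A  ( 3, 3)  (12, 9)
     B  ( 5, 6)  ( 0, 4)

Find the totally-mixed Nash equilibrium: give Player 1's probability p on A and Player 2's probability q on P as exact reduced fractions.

P1 indiff ⇒ q·3+(1-q)·12 = q·5+(1-q)·0 ⇒ q(-2) = (1-q)(-12) ⇒ q = 6/7
P2 indiff ⇒ p·3+(1-p)·6 = p·9+(1-p)·4 ⇒ p(-6) = (1-p)(-2) ⇒ p = 1/4

p=1/4, q=6/7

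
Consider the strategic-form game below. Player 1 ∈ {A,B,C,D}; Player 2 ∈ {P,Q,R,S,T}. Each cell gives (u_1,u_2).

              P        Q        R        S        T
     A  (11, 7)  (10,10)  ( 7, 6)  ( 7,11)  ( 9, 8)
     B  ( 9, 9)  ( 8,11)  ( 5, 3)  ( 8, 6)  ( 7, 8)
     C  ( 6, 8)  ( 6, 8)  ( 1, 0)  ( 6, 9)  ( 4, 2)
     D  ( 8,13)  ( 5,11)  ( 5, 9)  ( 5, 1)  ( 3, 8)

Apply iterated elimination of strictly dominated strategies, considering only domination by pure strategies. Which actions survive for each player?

P1 drop C (A beats it: P:11>6 Q:10>6 R:7>1 S:7>6 T:9>4)
P1 drop D (A beats it: P:11>8 Q:10>5 R:7>5 S:7>5 T:9>3)
P2 drop P (Q beats it: A:10>7 B:11>9)
P2 drop R (Q beats it: A:10>6 B:11>3)
P2 drop T (Q beats it: A:10>8 B:11>8)
P1→{A,B} P2→{Q,S}

Remaining: P1:{A,B} P2:{Q,S}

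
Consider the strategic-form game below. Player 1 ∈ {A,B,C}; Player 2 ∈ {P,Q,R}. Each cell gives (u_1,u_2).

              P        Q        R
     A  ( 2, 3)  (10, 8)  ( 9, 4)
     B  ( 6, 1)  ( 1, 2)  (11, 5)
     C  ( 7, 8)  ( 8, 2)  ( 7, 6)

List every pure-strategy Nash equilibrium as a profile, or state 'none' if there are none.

(A,P): not NE [P1→C gives 7>2; P2→Q gives 8>3]
(A,Q): NE
(A,R): not NE [P1→B gives 11>9; P2→Q gives 8>4]
(B,P): not NE [P1→C gives 7>6; P2→R gives 5>1]
(B,Q): not NE [P1→A gives 10>1; P2→R gives 5>2]
(B,R): NE
(C,P): NE
(C,Q): not NE [P1→A gives 10>8; P2→P gives 8>2]
(C,R): not NE [P1→B gives 11>7; P2→P gives 8>6]

PSNE = {(A,Q), (B,R), (C,P)}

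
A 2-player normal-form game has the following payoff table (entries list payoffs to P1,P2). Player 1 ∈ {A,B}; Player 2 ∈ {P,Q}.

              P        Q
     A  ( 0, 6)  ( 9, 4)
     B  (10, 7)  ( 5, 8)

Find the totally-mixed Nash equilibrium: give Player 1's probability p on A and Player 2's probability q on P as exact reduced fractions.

p=1/3, q=2/7

P1 indiff ⇒ q·0+(1-q)·9 = q·10+(1-q)·5 ⇒ q(-10) = (1-q)(-4) ⇒ q = 2/7
P2 indiff ⇒ p·6+(1-p)·7 = p·4+(1-p)·8 ⇒ p(2) = (1-p)(1) ⇒ p = 1/3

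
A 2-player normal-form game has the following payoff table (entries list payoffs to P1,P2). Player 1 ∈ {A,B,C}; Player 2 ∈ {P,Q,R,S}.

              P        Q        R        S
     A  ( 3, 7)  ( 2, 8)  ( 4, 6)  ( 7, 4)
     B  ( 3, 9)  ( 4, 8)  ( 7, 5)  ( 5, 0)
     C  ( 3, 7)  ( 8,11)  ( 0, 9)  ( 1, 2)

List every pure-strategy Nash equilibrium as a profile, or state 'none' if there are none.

(A,P): not NE [P2→Q gives 8>7]
(A,Q): not NE [P1→C gives 8>2]
(A,R): not NE [P1→B gives 7>4; P2→Q gives 8>6]
(A,S): not NE [P2→Q gives 8>4]
(B,P): NE
(B,Q): not NE [P1→C gives 8>4; P2→P gives 9>8]
(B,R): not NE [P2→P gives 9>5]
(B,S): not NE [P1→A gives 7>5; P2→P gives 9>0]
(C,P): not NE [P2→Q gives 11>7]
(C,Q): NE
(C,R): not NE [P1→B gives 7>0; P2→Q gives 11>9]
(C,S): not NE [P1→A gives 7>1; P2→Q gives 11>2]

NE set: (B,P), (C,Q)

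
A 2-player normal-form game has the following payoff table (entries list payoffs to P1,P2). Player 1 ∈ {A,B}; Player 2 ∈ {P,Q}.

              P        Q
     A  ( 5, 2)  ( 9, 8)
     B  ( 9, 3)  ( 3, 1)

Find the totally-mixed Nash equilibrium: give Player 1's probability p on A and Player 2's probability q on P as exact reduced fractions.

p=1/4, q=3/5

P1 indiff ⇒ q·5+(1-q)·9 = q·9+(1-q)·3 ⇒ q(-4) = (1-q)(-6) ⇒ q = 3/5
P2 indiff ⇒ p·2+(1-p)·3 = p·8+(1-p)·1 ⇒ p(-6) = (1-p)(-2) ⇒ p = 1/4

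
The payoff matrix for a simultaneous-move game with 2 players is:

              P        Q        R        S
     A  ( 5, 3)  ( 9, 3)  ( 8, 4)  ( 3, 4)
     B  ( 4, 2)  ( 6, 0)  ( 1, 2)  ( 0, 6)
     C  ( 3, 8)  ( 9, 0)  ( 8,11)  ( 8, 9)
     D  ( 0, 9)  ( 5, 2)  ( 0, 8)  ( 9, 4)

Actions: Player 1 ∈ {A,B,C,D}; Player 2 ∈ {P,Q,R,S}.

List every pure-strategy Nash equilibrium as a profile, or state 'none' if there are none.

(A,P): not NE [P2→S gives 4>3]
(A,Q): not NE [P2→S gives 4>3]
(A,R): NE
(A,S): not NE [P1→D gives 9>3]
(B,P): not NE [P1→A gives 5>4; P2→S gives 6>2]
(B,Q): not NE [P1→C gives 9>6; P2→S gives 6>0]
(B,R): not NE [P1→C gives 8>1; P2→S gives 6>2]
(B,S): not NE [P1→D gives 9>0]
(C,P): not NE [P1→A gives 5>3; P2→R gives 11>8]
(C,Q): not NE [P2→R gives 11>0]
(C,R): NE
(C,S): not NE [P1→D gives 9>8; P2→R gives 11>9]
(D,P): not NE [P1→A gives 5>0]
(D,Q): not NE [P1→C gives 9>5; P2→P gives 9>2]
(D,R): not NE [P1→C gives 8>0; P2→P gives 9>8]
(D,S): not NE [P2→P gives 9>4]

Nash profiles: (A,R), (C,R)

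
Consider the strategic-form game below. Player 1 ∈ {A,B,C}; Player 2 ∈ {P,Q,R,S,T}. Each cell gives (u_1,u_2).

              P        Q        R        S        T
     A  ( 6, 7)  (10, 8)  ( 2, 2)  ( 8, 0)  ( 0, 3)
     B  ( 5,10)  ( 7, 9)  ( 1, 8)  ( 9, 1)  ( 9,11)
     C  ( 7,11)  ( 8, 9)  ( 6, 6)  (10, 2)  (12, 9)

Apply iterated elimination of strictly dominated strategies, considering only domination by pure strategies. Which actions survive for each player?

P1 drop B (C beats it: P:7>5 Q:8>7 R:6>1 S:10>9 T:12>9)
P2 drop R (P beats it: A:7>2 C:11>6)
P2 drop S (P beats it: A:7>0 C:11>2)
P2 drop T (P beats it: A:7>3 C:11>9)
P1→{A,C} P2→{P,Q}

Remaining: P1:{A,C} P2:{P,Q}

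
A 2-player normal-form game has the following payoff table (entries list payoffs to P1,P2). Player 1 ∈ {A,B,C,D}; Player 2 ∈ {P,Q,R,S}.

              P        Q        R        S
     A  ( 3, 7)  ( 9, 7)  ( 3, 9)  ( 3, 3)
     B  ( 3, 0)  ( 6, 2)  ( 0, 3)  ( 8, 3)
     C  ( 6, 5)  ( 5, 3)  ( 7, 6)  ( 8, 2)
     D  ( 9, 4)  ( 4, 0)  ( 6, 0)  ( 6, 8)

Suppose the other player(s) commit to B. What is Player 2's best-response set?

u_2(P vs B) = 0
u_2(Q vs B) = 2
u_2(R vs B) = 3
u_2(S vs B) = 3
max payoff 3 at {R,S}

BR_2 = {R,S}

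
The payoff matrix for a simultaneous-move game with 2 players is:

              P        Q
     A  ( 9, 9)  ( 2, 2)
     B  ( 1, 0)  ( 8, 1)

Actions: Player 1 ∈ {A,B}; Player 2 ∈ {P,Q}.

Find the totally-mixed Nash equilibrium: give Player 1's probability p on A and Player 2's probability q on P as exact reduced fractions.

P1 mixes 1/8 on A; P2 mixes 3/7 on P

P1 indiff ⇒ q·9+(1-q)·2 = q·1+(1-q)·8 ⇒ q(8) = (1-q)(6) ⇒ q = 3/7
P2 indiff ⇒ p·9+(1-p)·0 = p·2+(1-p)·1 ⇒ p(7) = (1-p)(1) ⇒ p = 1/8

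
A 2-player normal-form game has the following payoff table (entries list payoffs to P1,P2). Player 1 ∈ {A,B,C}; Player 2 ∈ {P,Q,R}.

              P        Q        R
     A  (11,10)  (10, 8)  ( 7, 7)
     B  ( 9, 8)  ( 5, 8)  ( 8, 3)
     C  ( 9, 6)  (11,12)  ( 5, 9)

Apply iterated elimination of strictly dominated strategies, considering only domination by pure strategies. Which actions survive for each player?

P2 drop R (Q beats it: A:8>7 B:8>3 C:12>9)
P1 drop B (A beats it: P:11>9 Q:10>5)
P1→{A,C} P2→{P,Q}

Remaining: P1:{A,C} P2:{P,Q}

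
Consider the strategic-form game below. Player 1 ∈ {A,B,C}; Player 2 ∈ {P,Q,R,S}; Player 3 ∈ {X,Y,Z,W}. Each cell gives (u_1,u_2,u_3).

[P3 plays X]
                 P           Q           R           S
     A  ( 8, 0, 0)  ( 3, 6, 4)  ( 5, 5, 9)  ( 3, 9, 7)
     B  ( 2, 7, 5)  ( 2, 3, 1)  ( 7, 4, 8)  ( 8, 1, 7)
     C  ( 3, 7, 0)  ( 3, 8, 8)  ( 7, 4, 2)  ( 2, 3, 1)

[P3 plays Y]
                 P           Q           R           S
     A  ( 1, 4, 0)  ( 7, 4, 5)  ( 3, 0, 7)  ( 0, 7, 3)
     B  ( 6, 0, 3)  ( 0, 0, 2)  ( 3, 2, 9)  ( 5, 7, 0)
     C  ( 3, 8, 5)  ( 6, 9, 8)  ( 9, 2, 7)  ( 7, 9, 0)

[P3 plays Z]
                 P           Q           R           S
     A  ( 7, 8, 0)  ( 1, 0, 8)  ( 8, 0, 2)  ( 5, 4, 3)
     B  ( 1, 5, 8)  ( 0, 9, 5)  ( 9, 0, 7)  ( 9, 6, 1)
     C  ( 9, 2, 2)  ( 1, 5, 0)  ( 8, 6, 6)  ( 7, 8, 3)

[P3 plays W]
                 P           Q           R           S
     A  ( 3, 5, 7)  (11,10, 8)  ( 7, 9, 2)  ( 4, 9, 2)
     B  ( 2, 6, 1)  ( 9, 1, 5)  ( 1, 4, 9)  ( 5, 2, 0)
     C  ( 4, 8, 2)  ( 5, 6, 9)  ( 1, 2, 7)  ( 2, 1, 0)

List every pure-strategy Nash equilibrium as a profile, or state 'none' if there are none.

(A,P,X): not NE [P2→S gives 9>0; P3→W gives 7>0]
(A,P,Y): not NE [P1→B gives 6>1; P2→S gives 7>4; P3→W gives 7>0]
(A,P,Z): not NE [P1→C gives 9>7; P3→W gives 7>0]
(A,P,W): not NE [P1→C gives 4>3; P2→Q gives 10>5]
(A,Q,X): not NE [P2→S gives 9>6; P3→W gives 8>4]
(A,Q,Y): not NE [P2→S gives 7>4; P3→W gives 8>5]
(A,Q,Z): not NE [P2→P gives 8>0]
(A,Q,W): NE
(A,R,X): not NE [P1→C gives 7>5; P2→S gives 9>5]
(A,R,Y): not NE [P1→C gives 9>3; P2→S gives 7>0; P3→X gives 9>7]
(A,R,Z): not NE [P1→B gives 9>8; P2→P gives 8>0; P3→X gives 9>2]
(A,R,W): not NE [P2→Q gives 10>9; P3→X gives 9>2]
(A,S,X): not NE [P1→B gives 8>3]
(A,S,Y): not NE [P1→C gives 7>0; P3→X gives 7>3]
(A,S,Z): not NE [P1→B gives 9>5; P2→P gives 8>4; P3→X gives 7>3]
(A,S,W): not NE [P1→B gives 5>4; P2→Q gives 10>9; P3→X gives 7>2]
(B,P,X): not NE [P1→A gives 8>2; P3→Z gives 8>5]
(B,P,Y): not NE [P2→S gives 7>0; P3→Z gives 8>3]
(B,P,Z): not NE [P1→C gives 9>1; P2→Q gives 9>5]
(B,P,W): not NE [P1→C gives 4>2; P3→Z gives 8>1]
(B,Q,X): not NE [P1→C gives 3>2; P2→P gives 7>3; P3→W gives 5>1]
(B,Q,Y): not NE [P1→A gives 7>0; P2→S gives 7>0; P3→W gives 5>2]
(B,Q,Z): not NE [P1→C gives 1>0]
(B,Q,W): not NE [P1→A gives 11>9; P2→P gives 6>1]
(B,R,X): not NE [P2→P gives 7>4; P3→W gives 9>8]
(B,R,Y): not NE [P1→C gives 9>3; P2→S gives 7>2]
(B,R,Z): not NE [P2→Q gives 9>0; P3→W gives 9>7]
(B,R,W): not NE [P1→A gives 7>1; P2→P gives 6>4]
(B,S,X): not NE [P2→P gives 7>1]
(B,S,Y): not NE [P1→C gives 7>5; P3→X gives 7>0]
(B,S,Z): not NE [P2→Q gives 9>6; P3→X gives 7>1]
(B,S,W): not NE [P2→P gives 6>2; P3→X gives 7>0]
(C,P,X): not NE [P1→A gives 8>3; P2→Q gives 8>7; P3→Y gives 5>0]
(C,P,Y): not NE [P1→B gives 6>3; P2→S gives 9>8]
(C,P,Z): not NE [P2→S gives 8>2; P3→Y gives 5>2]
(C,P,W): not NE [P3→Y gives 5>2]
(C,Q,X): not NE [P3→W gives 9>8]
(C,Q,Y): not NE [P1→A gives 7>6; P3→W gives 9>8]
(C,Q,Z): not NE [P2→S gives 8>5; P3→W gives 9>0]
(C,Q,W): not NE [P1→A gives 11>5; P2→P gives 8>6]
(C,R,X): not NE [P2→Q gives 8>4; P3→W gives 7>2]
(C,R,Y): not NE [P2→S gives 9>2]
(C,R,Z): not NE [P1→B gives 9>8; P2→S gives 8>6; P3→W gives 7>6]
(C,R,W): not NE [P1→A gives 7>1; P2→P gives 8>2]
(C,S,X): not NE [P1→B gives 8>2; P2→Q gives 8>3; P3→Z gives 3>1]
(C,S,Y): not NE [P3→Z gives 3>0]
(C,S,Z): not NE [P1→B gives 9>7]
(C,S,W): not NE [P1→B gives 5>2; P2→P gives 8>1; P3→Z gives 3>0]

NE set: (A,Q,W)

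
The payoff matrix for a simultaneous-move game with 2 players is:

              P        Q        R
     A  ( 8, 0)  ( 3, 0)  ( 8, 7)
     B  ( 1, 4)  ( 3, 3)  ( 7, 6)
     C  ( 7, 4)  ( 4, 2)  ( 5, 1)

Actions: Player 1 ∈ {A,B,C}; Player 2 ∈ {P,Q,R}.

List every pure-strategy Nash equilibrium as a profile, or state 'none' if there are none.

(A,P): not NE [P2→R gives 7>0]
(A,Q): not NE [P1→C gives 4>3; P2→R gives 7>0]
(A,R): NE
(B,P): not NE [P1→A gives 8>1; P2→R gives 6>4]
(B,Q): not NE [P1→C gives 4>3; P2→R gives 6>3]
(B,R): not NE [P1→A gives 8>7]
(C,P): not NE [P1→A gives 8>7]
(C,Q): not NE [P2→P gives 4>2]
(C,R): not NE [P1→A gives 8>5; P2→P gives 4>1]

NE set: (A,R)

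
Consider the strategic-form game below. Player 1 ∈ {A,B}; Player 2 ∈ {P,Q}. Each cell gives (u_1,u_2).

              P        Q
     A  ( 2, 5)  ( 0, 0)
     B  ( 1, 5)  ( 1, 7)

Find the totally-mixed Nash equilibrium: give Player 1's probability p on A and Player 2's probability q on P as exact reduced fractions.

(p,q) = (2/7, 1/2)

P1 indiff ⇒ q·2+(1-q)·0 = q·1+(1-q)·1 ⇒ q(1) = (1-q)(1) ⇒ q = 1/2
P2 indiff ⇒ p·5+(1-p)·5 = p·0+(1-p)·7 ⇒ p(5) = (1-p)(2) ⇒ p = 2/7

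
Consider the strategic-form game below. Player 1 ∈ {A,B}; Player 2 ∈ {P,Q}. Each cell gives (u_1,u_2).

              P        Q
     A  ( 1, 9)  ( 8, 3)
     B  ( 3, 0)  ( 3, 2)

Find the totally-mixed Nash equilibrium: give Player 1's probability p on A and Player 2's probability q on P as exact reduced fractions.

p=1/4, q=5/7

P1 indiff ⇒ q·1+(1-q)·8 = q·3+(1-q)·3 ⇒ q(-2) = (1-q)(-5) ⇒ q = 5/7
P2 indiff ⇒ p·9+(1-p)·0 = p·3+(1-p)·2 ⇒ p(6) = (1-p)(2) ⇒ p = 1/4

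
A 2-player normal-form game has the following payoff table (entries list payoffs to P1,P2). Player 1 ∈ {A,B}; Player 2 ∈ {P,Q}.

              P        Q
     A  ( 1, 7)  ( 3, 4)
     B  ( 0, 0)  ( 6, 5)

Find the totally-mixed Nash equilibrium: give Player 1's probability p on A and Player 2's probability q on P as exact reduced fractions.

P1 mixes 5/8 on A; P2 mixes 3/4 on P

P1 indiff ⇒ q·1+(1-q)·3 = q·0+(1-q)·6 ⇒ q(1) = (1-q)(3) ⇒ q = 3/4
P2 indiff ⇒ p·7+(1-p)·0 = p·4+(1-p)·5 ⇒ p(3) = (1-p)(5) ⇒ p = 5/8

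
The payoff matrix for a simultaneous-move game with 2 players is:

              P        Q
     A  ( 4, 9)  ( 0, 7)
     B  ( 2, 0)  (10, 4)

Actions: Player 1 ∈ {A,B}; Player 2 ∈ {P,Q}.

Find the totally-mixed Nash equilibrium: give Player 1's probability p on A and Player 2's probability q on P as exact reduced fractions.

p=2/3, q=5/6

P1 indiff ⇒ q·4+(1-q)·0 = q·2+(1-q)·10 ⇒ q(2) = (1-q)(10) ⇒ q = 5/6
P2 indiff ⇒ p·9+(1-p)·0 = p·7+(1-p)·4 ⇒ p(2) = (1-p)(4) ⇒ p = 2/3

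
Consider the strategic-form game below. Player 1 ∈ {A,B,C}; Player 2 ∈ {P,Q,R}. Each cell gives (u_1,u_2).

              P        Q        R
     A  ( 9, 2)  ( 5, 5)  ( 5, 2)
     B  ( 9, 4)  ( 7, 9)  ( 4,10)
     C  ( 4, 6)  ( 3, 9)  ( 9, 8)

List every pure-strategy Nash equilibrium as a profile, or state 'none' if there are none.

(A,P): not NE [P2→Q gives 5>2]
(A,Q): not NE [P1→B gives 7>5]
(A,R): not NE [P1→C gives 9>5; P2→Q gives 5>2]
(B,P): not NE [P2→R gives 10>4]
(B,Q): not NE [P2→R gives 10>9]
(B,R): not NE [P1→C gives 9>4]
(C,P): not NE [P1→B gives 9>4; P2→Q gives 9>6]
(C,Q): not NE [P1→B gives 7>3]
(C,R): not NE [P2→Q gives 9>8]

Equilibria: none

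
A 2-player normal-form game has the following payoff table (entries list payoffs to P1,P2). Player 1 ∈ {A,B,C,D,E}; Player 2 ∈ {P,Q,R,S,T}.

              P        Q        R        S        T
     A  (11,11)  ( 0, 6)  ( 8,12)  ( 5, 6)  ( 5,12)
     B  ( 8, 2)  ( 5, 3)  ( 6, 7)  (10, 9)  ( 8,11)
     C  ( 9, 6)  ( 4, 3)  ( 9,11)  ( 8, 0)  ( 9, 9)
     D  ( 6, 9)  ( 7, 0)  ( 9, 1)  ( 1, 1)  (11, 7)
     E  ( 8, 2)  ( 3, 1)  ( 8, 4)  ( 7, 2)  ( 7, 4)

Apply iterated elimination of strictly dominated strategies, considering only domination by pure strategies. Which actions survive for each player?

Remaining: P1:{A,C,D} P2:{P,R,T}

P1 drop E (C beats it: P:9>8 Q:4>3 R:9>8 S:8>7 T:9>7)
P2 drop Q (R beats it: A:12>6 B:7>3 C:11>3 D:1>0)
P2 drop S (T beats it: A:12>6 B:11>9 C:9>0 D:7>1)
P1 drop B (C beats it: P:9>8 R:9>6 T:9>8)
P1→{A,C,D} P2→{P,R,T}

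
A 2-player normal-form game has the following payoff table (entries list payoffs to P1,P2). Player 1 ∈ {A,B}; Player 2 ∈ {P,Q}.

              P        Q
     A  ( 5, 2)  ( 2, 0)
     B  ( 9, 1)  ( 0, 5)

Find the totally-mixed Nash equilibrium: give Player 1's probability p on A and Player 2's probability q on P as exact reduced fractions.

p=2/3, q=1/3

P1 indiff ⇒ q·5+(1-q)·2 = q·9+(1-q)·0 ⇒ q(-4) = (1-q)(-2) ⇒ q = 1/3
P2 indiff ⇒ p·2+(1-p)·1 = p·0+(1-p)·5 ⇒ p(2) = (1-p)(4) ⇒ p = 2/3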